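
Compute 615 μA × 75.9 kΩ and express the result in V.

615 × 10⁻⁶ × 75.9 × 10³ = 46678.5 × 10⁻³ V

46.6785 V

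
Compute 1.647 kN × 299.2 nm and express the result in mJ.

1.647 × 10^3 × 299.2 × 10^-9 = 492.7824 × 10^-6 J

0.4927824 mJ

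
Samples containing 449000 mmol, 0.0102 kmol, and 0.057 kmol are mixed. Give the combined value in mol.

516.2 mol

In mol:
  449000 mmol = 449000e-3 mol = 449
  0.0102 kmol = 0.0102e3 mol = 10.2
  0.057 kmol = 0.057e3 mol = 57
Sum: 449 + 10.2 + 57 = 516.2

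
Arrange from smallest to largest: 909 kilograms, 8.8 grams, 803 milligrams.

803 milligrams < 8.8 grams < 909 kilograms

909 kilograms = 909000 grams
8.8 grams = 8.8 grams
803 milligrams = 0.803 grams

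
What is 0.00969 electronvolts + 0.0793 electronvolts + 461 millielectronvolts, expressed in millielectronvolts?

In millielectronvolts:
  0.00969 electronvolts = 0.00969 × 10^3 millielectronvolts = 9.69
  0.0793 electronvolts = 0.0793 × 10^3 millielectronvolts = 79.3
  461 millielectronvolts → 461
Sum: 9.69 + 79.3 + 461 = 549.99

549.99 millielectronvolts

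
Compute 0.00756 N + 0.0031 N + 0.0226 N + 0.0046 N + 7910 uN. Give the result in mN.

45.77 mN

In mN:
  0.00756 N = 0.00756 × 10^3 mN = 7.56
  0.0031 N = 0.0031 × 10^3 mN = 3.1
  0.0226 N = 0.0226 × 10^3 mN = 22.6
  0.0046 N = 0.0046 × 10^3 mN = 4.6
  7910 uN = 7910 × 10^-3 mN = 7.91
Sum: 7.56 + 3.1 + 22.6 + 4.6 + 7.91 = 45.77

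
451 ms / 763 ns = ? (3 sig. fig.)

(451 × 10^-3) / (763 × 10^-9) = 0.5911 × 10^6

591000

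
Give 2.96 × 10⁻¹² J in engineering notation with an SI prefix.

= 2.96 × 10⁻¹² J; 10⁻¹² is pico.

2.96 pJ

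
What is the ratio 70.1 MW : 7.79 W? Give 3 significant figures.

(70.1 × 10^6) / (7.79) = 8.999 × 10^6

9000000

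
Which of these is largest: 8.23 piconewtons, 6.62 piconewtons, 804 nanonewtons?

804 nanonewtons

8.23 piconewtons = 0.00000000000823 newtons
6.62 piconewtons = 0.00000000000662 newtons
804 nanonewtons = 0.000000804 newtons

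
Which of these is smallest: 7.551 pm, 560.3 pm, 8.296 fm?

7.551 pm = 0.000000000007551 m
560.3 pm = 0.0000000005603 m
8.296 fm = 0.000000000000008296 m

8.296 fm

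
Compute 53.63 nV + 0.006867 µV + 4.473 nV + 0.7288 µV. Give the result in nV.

In nV:
  53.63 nV → 53.63
  0.006867 µV = 0.006867 × 10^3 nV = 6.867
  4.473 nV → 4.473
  0.7288 µV = 0.7288 × 10^3 nV = 728.8
Sum: 53.63 + 6.867 + 4.473 + 728.8 = 793.77

793.77 nV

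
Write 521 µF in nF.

521000 nF

micro = 10^-6, nano = 10^-9; factor is 10^3.
521 × 10^3 = 521000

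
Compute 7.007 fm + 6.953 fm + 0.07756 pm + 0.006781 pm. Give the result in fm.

98.301 fm

In fm:
  7.007 fm → 7.007
  6.953 fm → 6.953
  0.07756 pm = 0.07756e3 fm = 77.56
  0.006781 pm = 0.006781e3 fm = 6.781
Sum: 7.007 + 6.953 + 77.56 + 6.781 = 98.301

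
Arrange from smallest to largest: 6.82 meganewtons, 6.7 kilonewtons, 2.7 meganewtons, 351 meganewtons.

6.82 meganewtons = 6820000 newtons
6.7 kilonewtons = 6700 newtons
2.7 meganewtons = 2700000 newtons
351 meganewtons = 351000000 newtons

6.7 kilonewtons < 2.7 meganewtons < 6.82 meganewtons < 351 meganewtons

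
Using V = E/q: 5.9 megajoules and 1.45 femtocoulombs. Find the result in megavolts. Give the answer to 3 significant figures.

(5.9e6) / (1.45e-15) = 4.069e21 V

4070000000000000 megavolts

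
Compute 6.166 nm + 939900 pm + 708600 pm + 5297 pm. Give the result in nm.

1659.963 nm

In nm:
  6.166 nm → 6.166
  939900 pm = 939900e-3 nm = 939.9
  708600 pm = 708600e-3 nm = 708.6
  5297 pm = 5297e-3 nm = 5.297
Sum: 6.166 + 939.9 + 708.6 + 5.297 = 1659.963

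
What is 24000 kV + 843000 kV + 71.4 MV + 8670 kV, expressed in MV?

947.07 MV

In MV:
  24000 kV = 24000 × 10^-3 MV = 24
  843000 kV = 843000 × 10^-3 MV = 843
  71.4 MV → 71.4
  8670 kV = 8670 × 10^-3 MV = 8.67
Sum: 24 + 843 + 71.4 + 8.67 = 947.07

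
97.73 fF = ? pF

femto = 10⁻¹⁵, pico = 10⁻¹²; factor is 10⁻³.
97.73 × 10⁻³ = 0.09773

0.09773 pF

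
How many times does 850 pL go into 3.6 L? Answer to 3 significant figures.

(3.6) / (850 × 10^-12) = 0.004235 × 10^12

4240000000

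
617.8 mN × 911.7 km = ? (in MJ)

617.8e-3 × 911.7e3 = 563248.26 J

0.56324826 MJ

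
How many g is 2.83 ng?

0.00000000283 g

nano = 10⁻⁹, (no prefix) = 10⁰; factor is 10⁻⁹.
2.83 × 10⁻⁹ = 0.00000000283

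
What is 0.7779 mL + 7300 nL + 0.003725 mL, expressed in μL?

In μL:
  0.7779 mL = 0.7779 × 10³ μL = 777.9
  7300 nL = 7300 × 10⁻³ μL = 7.3
  0.003725 mL = 0.003725 × 10³ μL = 3.725
Sum: 777.9 + 7.3 + 3.725 = 788.925

788.925 μL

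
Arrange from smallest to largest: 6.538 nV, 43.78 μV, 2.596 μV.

6.538 nV = 0.000000006538 V
43.78 μV = 0.00004378 V
2.596 μV = 0.000002596 V

6.538 nV < 2.596 μV < 43.78 μV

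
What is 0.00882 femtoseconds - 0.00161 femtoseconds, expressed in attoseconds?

7.21 attoseconds

In attoseconds:
  0.00882 femtoseconds = 0.00882e3 attoseconds = 8.82
  0.00161 femtoseconds = 0.00161e3 attoseconds = 1.61
Difference: 8.82 - 1.61 = 7.21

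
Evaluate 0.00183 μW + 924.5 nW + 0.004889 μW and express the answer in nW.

In nW:
  0.00183 μW = 0.00183 × 10^3 nW = 1.83
  924.5 nW → 924.5
  0.004889 μW = 0.004889 × 10^3 nW = 4.889
Sum: 1.83 + 924.5 + 4.889 = 931.219

931.219 nW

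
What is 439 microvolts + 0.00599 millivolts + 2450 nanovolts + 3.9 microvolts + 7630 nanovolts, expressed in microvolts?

458.97 microvolts

In microvolts:
  439 microvolts → 439
  0.00599 millivolts = 0.00599 × 10³ microvolts = 5.99
  2450 nanovolts = 2450 × 10⁻³ microvolts = 2.45
  3.9 microvolts → 3.9
  7630 nanovolts = 7630 × 10⁻³ microvolts = 7.63
Sum: 439 + 5.99 + 2.45 + 3.9 + 7.63 = 458.97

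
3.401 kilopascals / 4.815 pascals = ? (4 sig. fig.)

(3.401 × 10^3) / (4.815) = 0.70633 × 10^3

706.3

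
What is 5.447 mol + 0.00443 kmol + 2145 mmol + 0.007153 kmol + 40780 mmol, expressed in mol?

59.955 mol

In mol:
  5.447 mol → 5.447
  0.00443 kmol = 0.00443 × 10^3 mol = 4.43
  2145 mmol = 2145 × 10^-3 mol = 2.145
  0.007153 kmol = 0.007153 × 10^3 mol = 7.153
  40780 mmol = 40780 × 10^-3 mol = 40.78
Sum: 5.447 + 4.43 + 2.145 + 7.153 + 40.78 = 59.955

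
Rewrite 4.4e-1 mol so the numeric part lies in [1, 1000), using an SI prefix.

= 440e-3 mol; 1e-3 is milli.

440 mmol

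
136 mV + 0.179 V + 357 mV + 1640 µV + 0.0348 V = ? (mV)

In mV:
  136 mV → 136
  0.179 V = 0.179e3 mV = 179
  357 mV → 357
  1640 µV = 1640e-3 mV = 1.64
  0.0348 V = 0.0348e3 mV = 34.8
Sum: 136 + 179 + 357 + 1.64 + 34.8 = 708.44

708.44 mV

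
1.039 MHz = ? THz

0.000001039 THz

mega = 10^6, tera = 10^12; factor is 10^-6.
1.039 × 10^-6 = 0.000001039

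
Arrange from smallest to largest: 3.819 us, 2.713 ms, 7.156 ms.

3.819 us = 0.000003819 s
2.713 ms = 0.002713 s
7.156 ms = 0.007156 s

3.819 us < 2.713 ms < 7.156 ms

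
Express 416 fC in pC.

0.416 pC

femto = 10^-15, pico = 10^-12; factor is 10^-3.
416 × 10^-3 = 0.416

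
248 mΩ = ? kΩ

milli = 10^-3, kilo = 10^3; factor is 10^-6.
248 × 10^-6 = 0.000248

0.000248 kΩ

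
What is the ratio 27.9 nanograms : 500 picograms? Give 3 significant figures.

(27.9e-9) / (500e-12) = 0.0558e3

55.8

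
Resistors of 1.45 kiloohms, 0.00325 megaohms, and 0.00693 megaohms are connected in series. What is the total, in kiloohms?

In kiloohms:
  1.45 kiloohms → 1.45
  0.00325 megaohms = 0.00325e3 kiloohms = 3.25
  0.00693 megaohms = 0.00693e3 kiloohms = 6.93
Sum: 1.45 + 3.25 + 6.93 = 11.63

11.63 kiloohms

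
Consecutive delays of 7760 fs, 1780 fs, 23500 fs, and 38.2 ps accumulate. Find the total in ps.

In ps:
  7760 fs = 7760e-3 ps = 7.76
  1780 fs = 1780e-3 ps = 1.78
  23500 fs = 23500e-3 ps = 23.5
  38.2 ps → 38.2
Sum: 7.76 + 1.78 + 23.5 + 38.2 = 71.24

71.24 ps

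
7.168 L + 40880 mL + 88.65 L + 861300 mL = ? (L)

997.998 L

In L:
  7.168 L → 7.168
  40880 mL = 40880 × 10⁻³ L = 40.88
  88.65 L → 88.65
  861300 mL = 861300 × 10⁻³ L = 861.3
Sum: 7.168 + 40.88 + 88.65 + 861.3 = 997.998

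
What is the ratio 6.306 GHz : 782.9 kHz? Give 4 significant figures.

8055

(6.306 × 10^9) / (782.9 × 10^3) = 0.0080547 × 10^6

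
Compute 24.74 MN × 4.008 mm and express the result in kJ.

99.15792 kJ

24.74e6 × 4.008e-3 = 99.15792e3 J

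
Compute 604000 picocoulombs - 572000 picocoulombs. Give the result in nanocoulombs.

32 nanocoulombs

In nanocoulombs:
  604000 picocoulombs = 604000 × 10⁻³ nanocoulombs = 604
  572000 picocoulombs = 572000 × 10⁻³ nanocoulombs = 572
Difference: 604 - 572 = 32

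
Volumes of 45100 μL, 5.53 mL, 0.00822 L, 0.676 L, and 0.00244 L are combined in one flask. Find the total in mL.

In mL:
  45100 μL = 45100 × 10⁻³ mL = 45.1
  5.53 mL → 5.53
  0.00822 L = 0.00822 × 10³ mL = 8.22
  0.676 L = 0.676 × 10³ mL = 676
  0.00244 L = 0.00244 × 10³ mL = 2.44
Sum: 45.1 + 5.53 + 8.22 + 676 + 2.44 = 737.29

737.29 mL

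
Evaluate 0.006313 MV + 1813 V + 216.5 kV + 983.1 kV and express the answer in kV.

1207.726 kV

In kV:
  0.006313 MV = 0.006313 × 10^3 kV = 6.313
  1813 V = 1813 × 10^-3 kV = 1.813
  216.5 kV → 216.5
  983.1 kV → 983.1
Sum: 6.313 + 1.813 + 216.5 + 983.1 = 1207.726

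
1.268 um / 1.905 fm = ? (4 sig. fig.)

665600000

(1.268e-6) / (1.905e-15) = 0.66562e9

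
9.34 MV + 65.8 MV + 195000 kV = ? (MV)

In MV:
  9.34 MV → 9.34
  65.8 MV → 65.8
  195000 kV = 195000 × 10^-3 MV = 195
Sum: 9.34 + 65.8 + 195 = 270.14

270.14 MV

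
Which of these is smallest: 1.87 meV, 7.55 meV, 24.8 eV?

1.87 meV = 0.00187 eV
7.55 meV = 0.00755 eV
24.8 eV = 24.8 eV

1.87 meV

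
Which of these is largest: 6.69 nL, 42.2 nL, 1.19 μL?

1.19 μL

6.69 nL = 0.00000000669 L
42.2 nL = 0.0000000422 L
1.19 μL = 0.00000119 L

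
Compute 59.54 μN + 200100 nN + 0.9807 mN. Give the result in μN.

1240.34 μN

In μN:
  59.54 μN → 59.54
  200100 nN = 200100 × 10⁻³ μN = 200.1
  0.9807 mN = 0.9807 × 10³ μN = 980.7
Sum: 59.54 + 200.1 + 980.7 = 1240.34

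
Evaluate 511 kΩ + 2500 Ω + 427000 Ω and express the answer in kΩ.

In kΩ:
  511 kΩ → 511
  2500 Ω = 2500 × 10^-3 kΩ = 2.5
  427000 Ω = 427000 × 10^-3 kΩ = 427
Sum: 511 + 2.5 + 427 = 940.5

940.5 kΩ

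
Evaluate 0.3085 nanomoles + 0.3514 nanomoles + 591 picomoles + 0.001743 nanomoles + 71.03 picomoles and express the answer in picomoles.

1323.673 picomoles

In picomoles:
  0.3085 nanomoles = 0.3085e3 picomoles = 308.5
  0.3514 nanomoles = 0.3514e3 picomoles = 351.4
  591 picomoles → 591
  0.001743 nanomoles = 0.001743e3 picomoles = 1.743
  71.03 picomoles → 71.03
Sum: 308.5 + 351.4 + 591 + 1.743 + 71.03 = 1323.673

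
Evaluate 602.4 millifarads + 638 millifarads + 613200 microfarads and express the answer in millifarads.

1853.6 millifarads

In millifarads:
  602.4 millifarads → 602.4
  638 millifarads → 638
  613200 microfarads = 613200 × 10^-3 millifarads = 613.2
Sum: 602.4 + 638 + 613.2 = 1853.6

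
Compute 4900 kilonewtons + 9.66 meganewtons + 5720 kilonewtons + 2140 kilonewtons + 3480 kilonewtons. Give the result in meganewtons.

25.9 meganewtons

In meganewtons:
  4900 kilonewtons = 4900 × 10^-3 meganewtons = 4.9
  9.66 meganewtons → 9.66
  5720 kilonewtons = 5720 × 10^-3 meganewtons = 5.72
  2140 kilonewtons = 2140 × 10^-3 meganewtons = 2.14
  3480 kilonewtons = 3480 × 10^-3 meganewtons = 3.48
Sum: 4.9 + 9.66 + 5.72 + 2.14 + 3.48 = 25.9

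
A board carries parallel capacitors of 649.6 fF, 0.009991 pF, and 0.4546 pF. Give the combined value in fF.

1114.191 fF

In fF:
  649.6 fF → 649.6
  0.009991 pF = 0.009991 × 10³ fF = 9.991
  0.4546 pF = 0.4546 × 10³ fF = 454.6
Sum: 649.6 + 9.991 + 454.6 = 1114.191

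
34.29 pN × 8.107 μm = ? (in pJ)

0.00027798903 pJ

34.29 × 10⁻¹² × 8.107 × 10⁻⁶ = 277.98903 × 10⁻¹⁸ J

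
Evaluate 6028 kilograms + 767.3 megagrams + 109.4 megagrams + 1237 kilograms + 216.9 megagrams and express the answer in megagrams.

1100.865 megagrams

In megagrams:
  6028 kilograms = 6028 × 10^-3 megagrams = 6.028
  767.3 megagrams → 767.3
  109.4 megagrams → 109.4
  1237 kilograms = 1237 × 10^-3 megagrams = 1.237
  216.9 megagrams → 216.9
Sum: 6.028 + 767.3 + 109.4 + 1.237 + 216.9 = 1100.865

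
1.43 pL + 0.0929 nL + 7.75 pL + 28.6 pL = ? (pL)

130.68 pL

In pL:
  1.43 pL → 1.43
  0.0929 nL = 0.0929 × 10³ pL = 92.9
  7.75 pL → 7.75
  28.6 pL → 28.6
Sum: 1.43 + 92.9 + 7.75 + 28.6 = 130.68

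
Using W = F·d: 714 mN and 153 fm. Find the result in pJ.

0.109242 pJ

714 × 10⁻³ × 153 × 10⁻¹⁵ = 109242 × 10⁻¹⁸ J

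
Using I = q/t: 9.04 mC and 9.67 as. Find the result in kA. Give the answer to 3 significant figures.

(9.04 × 10⁻³) / (9.67 × 10⁻¹⁸) = 0.93485 × 10¹⁵ A

935000000000 kA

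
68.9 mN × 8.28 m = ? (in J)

0.570492 J

68.9 × 10^-3 × 8.28 = 570.492 × 10^-3 J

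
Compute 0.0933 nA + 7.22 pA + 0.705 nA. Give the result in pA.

805.52 pA

In pA:
  0.0933 nA = 0.0933 × 10^3 pA = 93.3
  7.22 pA → 7.22
  0.705 nA = 0.705 × 10^3 pA = 705
Sum: 93.3 + 7.22 + 705 = 805.52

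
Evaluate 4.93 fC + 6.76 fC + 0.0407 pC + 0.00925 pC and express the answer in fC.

61.64 fC

In fC:
  4.93 fC → 4.93
  6.76 fC → 6.76
  0.0407 pC = 0.0407 × 10³ fC = 40.7
  0.00925 pC = 0.00925 × 10³ fC = 9.25
Sum: 4.93 + 6.76 + 40.7 + 9.25 = 61.64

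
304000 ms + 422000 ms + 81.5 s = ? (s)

In s:
  304000 ms = 304000e-3 s = 304
  422000 ms = 422000e-3 s = 422
  81.5 s → 81.5
Sum: 304 + 422 + 81.5 = 807.5

807.5 s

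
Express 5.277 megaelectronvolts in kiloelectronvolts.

5277 kiloelectronvolts

mega = 1e6, kilo = 1e3; factor is 1e3.
5.277 × 1e3 = 5277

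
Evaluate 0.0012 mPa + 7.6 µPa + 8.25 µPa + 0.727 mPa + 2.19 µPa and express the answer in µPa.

In µPa:
  0.0012 mPa = 0.0012 × 10^3 µPa = 1.2
  7.6 µPa → 7.6
  8.25 µPa → 8.25
  0.727 mPa = 0.727 × 10^3 µPa = 727
  2.19 µPa → 2.19
Sum: 1.2 + 7.6 + 8.25 + 727 + 2.19 = 746.24

746.24 µPa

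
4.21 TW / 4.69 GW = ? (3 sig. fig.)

(4.21 × 10¹²) / (4.69 × 10⁹) = 0.8977 × 10³

898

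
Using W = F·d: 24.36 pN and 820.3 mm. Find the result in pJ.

19.982508 pJ

24.36 × 10^-12 × 820.3 × 10^-3 = 19982.508 × 10^-15 J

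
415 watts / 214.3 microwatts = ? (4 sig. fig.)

(415) / (214.3e-6) = 1.9365e6

1937000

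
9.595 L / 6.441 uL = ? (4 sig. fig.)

(9.595) / (6.441 × 10^-6) = 1.4897 × 10^6

1490000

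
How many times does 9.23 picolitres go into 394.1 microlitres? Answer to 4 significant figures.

42700000

(394.1 × 10⁻⁶) / (9.23 × 10⁻¹²) = 42.698 × 10⁶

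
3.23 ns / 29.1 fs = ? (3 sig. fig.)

(3.23 × 10⁻⁹) / (29.1 × 10⁻¹⁵) = 0.111 × 10⁶

111000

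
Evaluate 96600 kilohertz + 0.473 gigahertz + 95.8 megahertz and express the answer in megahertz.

In megahertz:
  96600 kilohertz = 96600e-3 megahertz = 96.6
  0.473 gigahertz = 0.473e3 megahertz = 473
  95.8 megahertz → 95.8
Sum: 96.6 + 473 + 95.8 = 665.4

665.4 megahertz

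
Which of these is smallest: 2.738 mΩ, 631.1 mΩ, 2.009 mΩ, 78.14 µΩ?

78.14 µΩ

2.738 mΩ = 0.002738 Ω
631.1 mΩ = 0.6311 Ω
2.009 mΩ = 0.002009 Ω
78.14 µΩ = 0.00007814 Ω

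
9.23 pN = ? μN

0.00000923 μN

pico = 10⁻¹², micro = 10⁻⁶; factor is 10⁻⁶.
9.23 × 10⁻⁶ = 0.00000923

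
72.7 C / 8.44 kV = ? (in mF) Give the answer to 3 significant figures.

8.61 mF

(72.7) / (8.44 × 10^3) = 8.6137 × 10^-3 F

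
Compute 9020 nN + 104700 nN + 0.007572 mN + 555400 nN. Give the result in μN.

676.692 μN

In μN:
  9020 nN = 9020 × 10⁻³ μN = 9.02
  104700 nN = 104700 × 10⁻³ μN = 104.7
  0.007572 mN = 0.007572 × 10³ μN = 7.572
  555400 nN = 555400 × 10⁻³ μN = 555.4
Sum: 9.02 + 104.7 + 7.572 + 555.4 = 676.692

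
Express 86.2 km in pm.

kilo = 10³, pico = 10⁻¹²; factor is 10¹⁵.
86.2 × 10¹⁵ = 86200000000000000

86200000000000000 pm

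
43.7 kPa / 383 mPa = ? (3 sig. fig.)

114000

(43.7e3) / (383e-3) = 0.1141e6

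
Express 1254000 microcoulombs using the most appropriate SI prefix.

1.254 coulombs

= 1.254 coulombs; mantissa already in [1, 1000).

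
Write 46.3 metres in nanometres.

46300000000 nanometres

(no prefix) = 10⁰, nano = 10⁻⁹; factor is 10⁹.
46.3 × 10⁹ = 46300000000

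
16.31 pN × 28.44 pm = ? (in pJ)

16.31e-12 × 28.44e-12 = 463.8564e-24 J

0.0000000004638564 pJ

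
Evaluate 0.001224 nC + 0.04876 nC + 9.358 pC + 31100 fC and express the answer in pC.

In pC:
  0.001224 nC = 0.001224e3 pC = 1.224
  0.04876 nC = 0.04876e3 pC = 48.76
  9.358 pC → 9.358
  31100 fC = 31100e-3 pC = 31.1
Sum: 1.224 + 48.76 + 9.358 + 31.1 = 90.442

90.442 pC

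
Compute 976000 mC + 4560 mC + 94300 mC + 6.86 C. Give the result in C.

In C:
  976000 mC = 976000e-3 C = 976
  4560 mC = 4560e-3 C = 4.56
  94300 mC = 94300e-3 C = 94.3
  6.86 C → 6.86
Sum: 976 + 4.56 + 94.3 + 6.86 = 1081.72

1081.72 C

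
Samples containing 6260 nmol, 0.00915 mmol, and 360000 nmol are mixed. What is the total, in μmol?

In μmol:
  6260 nmol = 6260 × 10^-3 μmol = 6.26
  0.00915 mmol = 0.00915 × 10^3 μmol = 9.15
  360000 nmol = 360000 × 10^-3 μmol = 360
Sum: 6.26 + 9.15 + 360 = 375.41

375.41 μmol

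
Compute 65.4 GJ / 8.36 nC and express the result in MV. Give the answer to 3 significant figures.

7820000000000 MV

(65.4 × 10⁹) / (8.36 × 10⁻⁹) = 7.823 × 10¹⁸ V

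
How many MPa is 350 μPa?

0.00000000035 MPa

micro = 1e-6, mega = 1e6; factor is 1e-12.
350 × 1e-12 = 0.00000000035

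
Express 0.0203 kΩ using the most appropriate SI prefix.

= 20.3 Ω; mantissa already in [1, 1000).

20.3 Ω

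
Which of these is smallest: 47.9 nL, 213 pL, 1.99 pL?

47.9 nL = 0.0000000479 L
213 pL = 0.000000000213 L
1.99 pL = 0.00000000000199 L

1.99 pL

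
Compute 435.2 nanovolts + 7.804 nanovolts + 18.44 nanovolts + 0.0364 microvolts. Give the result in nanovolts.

497.844 nanovolts

In nanovolts:
  435.2 nanovolts → 435.2
  7.804 nanovolts → 7.804
  18.44 nanovolts → 18.44
  0.0364 microvolts = 0.0364 × 10³ nanovolts = 36.4
Sum: 435.2 + 7.804 + 18.44 + 36.4 = 497.844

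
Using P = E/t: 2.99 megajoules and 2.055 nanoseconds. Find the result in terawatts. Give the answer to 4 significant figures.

1455 terawatts

(2.99 × 10⁶) / (2.055 × 10⁻⁹) = 1.45499 × 10¹⁵ W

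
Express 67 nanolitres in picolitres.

nano = 1e-9, pico = 1e-12; factor is 1e3.
67 × 1e3 = 67000

67000 picolitres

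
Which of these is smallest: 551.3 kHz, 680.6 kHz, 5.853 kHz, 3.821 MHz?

551.3 kHz = 551300 Hz
680.6 kHz = 680600 Hz
5.853 kHz = 5853 Hz
3.821 MHz = 3821000 Hz

5.853 kHz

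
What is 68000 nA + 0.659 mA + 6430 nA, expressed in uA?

733.43 uA

In uA:
  68000 nA = 68000 × 10^-3 uA = 68
  0.659 mA = 0.659 × 10^3 uA = 659
  6430 nA = 6430 × 10^-3 uA = 6.43
Sum: 68 + 659 + 6.43 = 733.43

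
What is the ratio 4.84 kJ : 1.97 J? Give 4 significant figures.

(4.84e3) / (1.97) = 2.4569e3

2457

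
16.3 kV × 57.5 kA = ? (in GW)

0.93725 GW

16.3 × 10^3 × 57.5 × 10^3 = 937.25 × 10^6 W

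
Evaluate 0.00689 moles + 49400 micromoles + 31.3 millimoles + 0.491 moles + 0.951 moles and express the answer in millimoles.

1529.59 millimoles

In millimoles:
  0.00689 moles = 0.00689 × 10^3 millimoles = 6.89
  49400 micromoles = 49400 × 10^-3 millimoles = 49.4
  31.3 millimoles → 31.3
  0.491 moles = 0.491 × 10^3 millimoles = 491
  0.951 moles = 0.951 × 10^3 millimoles = 951
Sum: 6.89 + 49.4 + 31.3 + 491 + 951 = 1529.59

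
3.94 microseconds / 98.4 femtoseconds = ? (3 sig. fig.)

40000000

(3.94 × 10^-6) / (98.4 × 10^-15) = 0.04004 × 10^9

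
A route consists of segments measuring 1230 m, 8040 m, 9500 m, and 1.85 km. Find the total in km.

In km:
  1230 m = 1230e-3 km = 1.23
  8040 m = 8040e-3 km = 8.04
  9500 m = 9500e-3 km = 9.5
  1.85 km → 1.85
Sum: 1.23 + 8.04 + 9.5 + 1.85 = 20.62

20.62 km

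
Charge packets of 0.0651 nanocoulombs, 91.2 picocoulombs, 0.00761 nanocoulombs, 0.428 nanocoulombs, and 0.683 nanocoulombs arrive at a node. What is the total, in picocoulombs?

1274.91 picocoulombs

In picocoulombs:
  0.0651 nanocoulombs = 0.0651e3 picocoulombs = 65.1
  91.2 picocoulombs → 91.2
  0.00761 nanocoulombs = 0.00761e3 picocoulombs = 7.61
  0.428 nanocoulombs = 0.428e3 picocoulombs = 428
  0.683 nanocoulombs = 0.683e3 picocoulombs = 683
Sum: 65.1 + 91.2 + 7.61 + 428 + 683 = 1274.91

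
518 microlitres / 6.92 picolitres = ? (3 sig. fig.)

(518e-6) / (6.92e-12) = 74.86e6

74900000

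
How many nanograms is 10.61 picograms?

0.01061 nanograms

pico = 10⁻¹², nano = 10⁻⁹; factor is 10⁻³.
10.61 × 10⁻³ = 0.01061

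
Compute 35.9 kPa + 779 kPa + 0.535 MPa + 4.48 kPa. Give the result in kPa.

In kPa:
  35.9 kPa → 35.9
  779 kPa → 779
  0.535 MPa = 0.535 × 10^3 kPa = 535
  4.48 kPa → 4.48
Sum: 35.9 + 779 + 535 + 4.48 = 1354.38

1354.38 kPa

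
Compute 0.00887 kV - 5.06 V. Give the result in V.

In V:
  0.00887 kV = 0.00887 × 10³ V = 8.87
  5.06 V → 5.06
Difference: 8.87 - 5.06 = 3.81

3.81 V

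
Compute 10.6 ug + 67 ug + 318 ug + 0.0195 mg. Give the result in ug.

In ug:
  10.6 ug → 10.6
  67 ug → 67
  318 ug → 318
  0.0195 mg = 0.0195 × 10³ ug = 19.5
Sum: 10.6 + 67 + 318 + 19.5 = 415.1

415.1 ug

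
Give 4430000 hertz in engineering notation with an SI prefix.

4.43 megahertz

= 4.43 × 10⁶ hertz; 10⁶ is mega.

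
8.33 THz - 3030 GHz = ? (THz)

5.3 THz

In THz:
  8.33 THz → 8.33
  3030 GHz = 3030e-3 THz = 3.03
Difference: 8.33 - 3.03 = 5.3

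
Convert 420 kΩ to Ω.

420000 Ω

kilo = 10³, (no prefix) = 10⁰; factor is 10³.
420 × 10³ = 420000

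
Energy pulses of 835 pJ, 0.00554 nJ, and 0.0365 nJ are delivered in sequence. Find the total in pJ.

877.04 pJ

In pJ:
  835 pJ → 835
  0.00554 nJ = 0.00554 × 10^3 pJ = 5.54
  0.0365 nJ = 0.0365 × 10^3 pJ = 36.5
Sum: 835 + 5.54 + 36.5 = 877.04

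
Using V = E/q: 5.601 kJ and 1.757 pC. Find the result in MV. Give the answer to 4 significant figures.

(5.601e3) / (1.757e-12) = 3.18782e15 V

3188000000 MV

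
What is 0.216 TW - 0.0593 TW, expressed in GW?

In GW:
  0.216 TW = 0.216 × 10^3 GW = 216
  0.0593 TW = 0.0593 × 10^3 GW = 59.3
Difference: 216 - 59.3 = 156.7

156.7 GW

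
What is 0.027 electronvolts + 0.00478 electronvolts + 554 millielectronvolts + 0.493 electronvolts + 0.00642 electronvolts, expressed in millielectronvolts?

In millielectronvolts:
  0.027 electronvolts = 0.027e3 millielectronvolts = 27
  0.00478 electronvolts = 0.00478e3 millielectronvolts = 4.78
  554 millielectronvolts → 554
  0.493 electronvolts = 0.493e3 millielectronvolts = 493
  0.00642 electronvolts = 0.00642e3 millielectronvolts = 6.42
Sum: 27 + 4.78 + 554 + 493 + 6.42 = 1085.2

1085.2 millielectronvolts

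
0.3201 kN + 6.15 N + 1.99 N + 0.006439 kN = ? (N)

In N:
  0.3201 kN = 0.3201e3 N = 320.1
  6.15 N → 6.15
  1.99 N → 1.99
  0.006439 kN = 0.006439e3 N = 6.439
Sum: 320.1 + 6.15 + 1.99 + 6.439 = 334.679

334.679 N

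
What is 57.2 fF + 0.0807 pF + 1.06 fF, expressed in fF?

138.96 fF

In fF:
  57.2 fF → 57.2
  0.0807 pF = 0.0807 × 10^3 fF = 80.7
  1.06 fF → 1.06
Sum: 57.2 + 80.7 + 1.06 = 138.96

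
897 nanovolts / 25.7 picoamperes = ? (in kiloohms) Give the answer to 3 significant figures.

34.9 kiloohms

(897 × 10⁻⁹) / (25.7 × 10⁻¹²) = 34.903 × 10³ Ω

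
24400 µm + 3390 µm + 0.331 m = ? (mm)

In mm:
  24400 µm = 24400 × 10⁻³ mm = 24.4
  3390 µm = 3390 × 10⁻³ mm = 3.39
  0.331 m = 0.331 × 10³ mm = 331
Sum: 24.4 + 3.39 + 331 = 358.79

358.79 mm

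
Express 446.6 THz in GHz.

446600 GHz

tera = 10^12, giga = 10^9; factor is 10^3.
446.6 × 10^3 = 446600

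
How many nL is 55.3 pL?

0.0553 nL

pico = 10^-12, nano = 10^-9; factor is 10^-3.
55.3 × 10^-3 = 0.0553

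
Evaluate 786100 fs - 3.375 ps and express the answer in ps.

In ps:
  786100 fs = 786100 × 10⁻³ ps = 786.1
  3.375 ps → 3.375
Difference: 786.1 - 3.375 = 782.725

782.725 ps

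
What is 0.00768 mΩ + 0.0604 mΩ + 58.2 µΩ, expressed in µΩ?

126.28 µΩ

In µΩ:
  0.00768 mΩ = 0.00768 × 10³ µΩ = 7.68
  0.0604 mΩ = 0.0604 × 10³ µΩ = 60.4
  58.2 µΩ → 58.2
Sum: 7.68 + 60.4 + 58.2 = 126.28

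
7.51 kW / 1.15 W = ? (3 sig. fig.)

(7.51 × 10^3) / (1.15) = 6.53 × 10^3

6530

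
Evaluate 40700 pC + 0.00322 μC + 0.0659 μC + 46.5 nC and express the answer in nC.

156.32 nC

In nC:
  40700 pC = 40700 × 10⁻³ nC = 40.7
  0.00322 μC = 0.00322 × 10³ nC = 3.22
  0.0659 μC = 0.0659 × 10³ nC = 65.9
  46.5 nC → 46.5
Sum: 40.7 + 3.22 + 65.9 + 46.5 = 156.32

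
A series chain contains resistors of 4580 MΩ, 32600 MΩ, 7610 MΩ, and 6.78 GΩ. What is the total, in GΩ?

In GΩ:
  4580 MΩ = 4580e-3 GΩ = 4.58
  32600 MΩ = 32600e-3 GΩ = 32.6
  7610 MΩ = 7610e-3 GΩ = 7.61
  6.78 GΩ → 6.78
Sum: 4.58 + 32.6 + 7.61 + 6.78 = 51.57

51.57 GΩ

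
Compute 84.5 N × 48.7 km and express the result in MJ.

4.11515 MJ

84.5 × 48.7e3 = 4115.15e3 J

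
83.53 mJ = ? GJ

0.00000000008353 GJ

milli = 10⁻³, giga = 10⁹; factor is 10⁻¹².
83.53 × 10⁻¹² = 0.00000000008353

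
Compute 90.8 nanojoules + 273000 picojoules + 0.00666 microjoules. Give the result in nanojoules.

In nanojoules:
  90.8 nanojoules → 90.8
  273000 picojoules = 273000e-3 nanojoules = 273
  0.00666 microjoules = 0.00666e3 nanojoules = 6.66
Sum: 90.8 + 273 + 6.66 = 370.46

370.46 nanojoules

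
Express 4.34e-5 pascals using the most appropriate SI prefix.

43.4 micropascals

= 43.4e-6 pascals; 1e-6 is micro.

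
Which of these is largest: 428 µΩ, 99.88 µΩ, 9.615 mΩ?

9.615 mΩ

428 µΩ = 0.000428 Ω
99.88 µΩ = 0.00009988 Ω
9.615 mΩ = 0.009615 Ω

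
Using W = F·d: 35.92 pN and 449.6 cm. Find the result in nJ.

0.16149632 nJ

35.92 × 10⁻¹² × 449.6 × 10⁻² = 16149.632 × 10⁻¹⁴ J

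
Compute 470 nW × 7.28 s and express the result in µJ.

470 × 10^-9 × 7.28 = 3421.6 × 10^-9 J

3.4216 µJ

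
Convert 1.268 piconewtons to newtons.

0.000000000001268 newtons

pico = 1e-12, (no prefix) = 1e0; factor is 1e-12.
1.268 × 1e-12 = 0.000000000001268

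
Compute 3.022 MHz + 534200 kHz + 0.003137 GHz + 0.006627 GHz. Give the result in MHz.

In MHz:
  3.022 MHz → 3.022
  534200 kHz = 534200 × 10⁻³ MHz = 534.2
  0.003137 GHz = 0.003137 × 10³ MHz = 3.137
  0.006627 GHz = 0.006627 × 10³ MHz = 6.627
Sum: 3.022 + 534.2 + 3.137 + 6.627 = 546.986

546.986 MHz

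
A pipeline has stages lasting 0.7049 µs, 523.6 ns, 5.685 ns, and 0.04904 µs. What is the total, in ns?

1283.225 ns

In ns:
  0.7049 µs = 0.7049 × 10³ ns = 704.9
  523.6 ns → 523.6
  5.685 ns → 5.685
  0.04904 µs = 0.04904 × 10³ ns = 49.04
Sum: 704.9 + 523.6 + 5.685 + 49.04 = 1283.225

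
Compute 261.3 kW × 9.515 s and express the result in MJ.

2.4862695 MJ

261.3 × 10^3 × 9.515 = 2486.2695 × 10^3 J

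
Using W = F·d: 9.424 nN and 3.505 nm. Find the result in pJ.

9.424e-9 × 3.505e-9 = 33.03112e-18 J

0.00003303112 pJ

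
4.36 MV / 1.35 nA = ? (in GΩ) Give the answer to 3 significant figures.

3230000 GΩ

(4.36 × 10⁶) / (1.35 × 10⁻⁹) = 3.2296 × 10¹⁵ Ω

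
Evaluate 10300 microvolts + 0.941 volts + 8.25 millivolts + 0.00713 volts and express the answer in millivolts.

In millivolts:
  10300 microvolts = 10300 × 10⁻³ millivolts = 10.3
  0.941 volts = 0.941 × 10³ millivolts = 941
  8.25 millivolts → 8.25
  0.00713 volts = 0.00713 × 10³ millivolts = 7.13
Sum: 10.3 + 941 + 8.25 + 7.13 = 966.68

966.68 millivolts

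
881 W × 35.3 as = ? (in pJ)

881 × 35.3e-18 = 31099.3e-18 J

0.0310993 pJ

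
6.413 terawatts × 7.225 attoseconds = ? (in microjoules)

46.333925 microjoules

6.413e12 × 7.225e-18 = 46.333925e-6 J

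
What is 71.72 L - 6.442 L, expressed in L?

In L:
  71.72 L → 71.72
  6.442 L → 6.442
Difference: 71.72 - 6.442 = 65.278

65.278 L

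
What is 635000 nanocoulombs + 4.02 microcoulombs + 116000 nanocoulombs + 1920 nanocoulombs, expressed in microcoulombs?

In microcoulombs:
  635000 nanocoulombs = 635000e-3 microcoulombs = 635
  4.02 microcoulombs → 4.02
  116000 nanocoulombs = 116000e-3 microcoulombs = 116
  1920 nanocoulombs = 1920e-3 microcoulombs = 1.92
Sum: 635 + 4.02 + 116 + 1.92 = 756.94

756.94 microcoulombs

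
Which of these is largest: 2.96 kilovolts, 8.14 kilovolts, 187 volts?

8.14 kilovolts

2.96 kilovolts = 2960 volts
8.14 kilovolts = 8140 volts
187 volts = 187 volts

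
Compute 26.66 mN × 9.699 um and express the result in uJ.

0.25857534 uJ

26.66e-3 × 9.699e-6 = 258.57534e-9 J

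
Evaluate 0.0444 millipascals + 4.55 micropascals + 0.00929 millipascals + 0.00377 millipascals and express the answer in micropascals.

62.01 micropascals

In micropascals:
  0.0444 millipascals = 0.0444e3 micropascals = 44.4
  4.55 micropascals → 4.55
  0.00929 millipascals = 0.00929e3 micropascals = 9.29
  0.00377 millipascals = 0.00377e3 micropascals = 3.77
Sum: 44.4 + 4.55 + 9.29 + 3.77 = 62.01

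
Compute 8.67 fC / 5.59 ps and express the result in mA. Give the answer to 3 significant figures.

(8.67 × 10^-15) / (5.59 × 10^-12) = 1.551 × 10^-3 A

1.55 mA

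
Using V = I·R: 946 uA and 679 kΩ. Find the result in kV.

0.642334 kV

946 × 10^-6 × 679 × 10^3 = 642334 × 10^-3 V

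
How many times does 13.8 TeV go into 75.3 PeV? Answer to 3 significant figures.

(75.3 × 10¹⁵) / (13.8 × 10¹²) = 5.457 × 10³

5460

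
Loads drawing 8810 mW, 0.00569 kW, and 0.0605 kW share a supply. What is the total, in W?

75 W

In W:
  8810 mW = 8810e-3 W = 8.81
  0.00569 kW = 0.00569e3 W = 5.69
  0.0605 kW = 0.0605e3 W = 60.5
Sum: 8.81 + 5.69 + 60.5 = 75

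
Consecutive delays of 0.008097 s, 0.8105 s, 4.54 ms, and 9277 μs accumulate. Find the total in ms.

832.414 ms

In ms:
  0.008097 s = 0.008097e3 ms = 8.097
  0.8105 s = 0.8105e3 ms = 810.5
  4.54 ms → 4.54
  9277 μs = 9277e-3 ms = 9.277
Sum: 8.097 + 810.5 + 4.54 + 9.277 = 832.414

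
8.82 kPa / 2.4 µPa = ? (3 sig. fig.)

3680000000

(8.82 × 10^3) / (2.4 × 10^-6) = 3.675 × 10^9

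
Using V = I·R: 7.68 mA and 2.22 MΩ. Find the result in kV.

7.68 × 10⁻³ × 2.22 × 10⁶ = 17.0496 × 10³ V

17.0496 kV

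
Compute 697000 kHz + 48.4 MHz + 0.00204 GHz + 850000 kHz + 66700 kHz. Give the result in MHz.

In MHz:
  697000 kHz = 697000 × 10⁻³ MHz = 697
  48.4 MHz → 48.4
  0.00204 GHz = 0.00204 × 10³ MHz = 2.04
  850000 kHz = 850000 × 10⁻³ MHz = 850
  66700 kHz = 66700 × 10⁻³ MHz = 66.7
Sum: 697 + 48.4 + 2.04 + 850 + 66.7 = 1664.14

1664.14 MHz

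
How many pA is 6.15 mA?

6150000000 pA

milli = 1e-3, pico = 1e-12; factor is 1e9.
6.15 × 1e9 = 6150000000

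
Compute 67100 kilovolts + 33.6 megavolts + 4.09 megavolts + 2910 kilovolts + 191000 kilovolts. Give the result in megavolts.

298.7 megavolts

In megavolts:
  67100 kilovolts = 67100 × 10⁻³ megavolts = 67.1
  33.6 megavolts → 33.6
  4.09 megavolts → 4.09
  2910 kilovolts = 2910 × 10⁻³ megavolts = 2.91
  191000 kilovolts = 191000 × 10⁻³ megavolts = 191
Sum: 67.1 + 33.6 + 4.09 + 2.91 + 191 = 298.7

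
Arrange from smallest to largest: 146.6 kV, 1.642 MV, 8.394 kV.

8.394 kV < 146.6 kV < 1.642 MV

146.6 kV = 146600 V
1.642 MV = 1642000 V
8.394 kV = 8394 V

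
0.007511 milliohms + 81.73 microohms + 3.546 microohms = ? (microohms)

92.787 microohms

In microohms:
  0.007511 milliohms = 0.007511 × 10^3 microohms = 7.511
  81.73 microohms → 81.73
  3.546 microohms → 3.546
Sum: 7.511 + 81.73 + 3.546 = 92.787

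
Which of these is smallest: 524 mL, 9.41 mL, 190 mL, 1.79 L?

524 mL = 0.524 L
9.41 mL = 0.00941 L
190 mL = 0.19 L
1.79 L = 1.79 L

9.41 mL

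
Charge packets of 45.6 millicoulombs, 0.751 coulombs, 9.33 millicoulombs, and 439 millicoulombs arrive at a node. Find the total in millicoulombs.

In millicoulombs:
  45.6 millicoulombs → 45.6
  0.751 coulombs = 0.751 × 10³ millicoulombs = 751
  9.33 millicoulombs → 9.33
  439 millicoulombs → 439
Sum: 45.6 + 751 + 9.33 + 439 = 1244.93

1244.93 millicoulombs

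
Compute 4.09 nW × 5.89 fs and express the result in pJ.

4.09 × 10^-9 × 5.89 × 10^-15 = 24.0901 × 10^-24 J

0.0000000000240901 pJ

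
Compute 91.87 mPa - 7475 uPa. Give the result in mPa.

In mPa:
  91.87 mPa → 91.87
  7475 uPa = 7475 × 10^-3 mPa = 7.475
Difference: 91.87 - 7.475 = 84.395

84.395 mPa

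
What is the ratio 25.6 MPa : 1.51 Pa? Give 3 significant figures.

(25.6 × 10⁶) / (1.51) = 16.95 × 10⁶

17000000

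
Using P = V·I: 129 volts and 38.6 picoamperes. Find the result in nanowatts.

129 × 38.6 × 10^-12 = 4979.4 × 10^-12 W

4.9794 nanowatts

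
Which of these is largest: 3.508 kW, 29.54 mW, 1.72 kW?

3.508 kW

3.508 kW = 3508 W
29.54 mW = 0.02954 W
1.72 kW = 1720 W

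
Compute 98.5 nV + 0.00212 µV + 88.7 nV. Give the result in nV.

In nV:
  98.5 nV → 98.5
  0.00212 µV = 0.00212 × 10^3 nV = 2.12
  88.7 nV → 88.7
Sum: 98.5 + 2.12 + 88.7 = 189.32

189.32 nV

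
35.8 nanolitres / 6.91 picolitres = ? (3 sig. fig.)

5180

(35.8 × 10^-9) / (6.91 × 10^-12) = 5.181 × 10^3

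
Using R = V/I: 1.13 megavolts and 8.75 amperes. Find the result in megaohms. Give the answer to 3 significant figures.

0.129 megaohms

(1.13 × 10⁶) / (8.75) = 0.12914 × 10⁶ Ω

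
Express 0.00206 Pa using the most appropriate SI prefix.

2.06 mPa

= 2.06 × 10^-3 Pa; 10^-3 is milli.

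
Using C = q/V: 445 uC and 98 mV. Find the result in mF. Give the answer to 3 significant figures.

(445e-6) / (98e-3) = 4.5408e-3 F

4.54 mF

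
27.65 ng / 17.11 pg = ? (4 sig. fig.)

1616

(27.65 × 10⁻⁹) / (17.11 × 10⁻¹²) = 1.616 × 10³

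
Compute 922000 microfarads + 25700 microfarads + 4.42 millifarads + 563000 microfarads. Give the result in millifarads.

In millifarads:
  922000 microfarads = 922000 × 10⁻³ millifarads = 922
  25700 microfarads = 25700 × 10⁻³ millifarads = 25.7
  4.42 millifarads → 4.42
  563000 microfarads = 563000 × 10⁻³ millifarads = 563
Sum: 922 + 25.7 + 4.42 + 563 = 1515.12

1515.12 millifarads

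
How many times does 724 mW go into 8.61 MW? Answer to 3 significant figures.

11900000

(8.61e6) / (724e-3) = 0.01189e9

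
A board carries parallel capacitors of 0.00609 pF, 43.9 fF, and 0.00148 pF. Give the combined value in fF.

51.47 fF

In fF:
  0.00609 pF = 0.00609e3 fF = 6.09
  43.9 fF → 43.9
  0.00148 pF = 0.00148e3 fF = 1.48
Sum: 6.09 + 43.9 + 1.48 = 51.47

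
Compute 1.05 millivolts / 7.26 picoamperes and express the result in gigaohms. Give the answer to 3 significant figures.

(1.05 × 10⁻³) / (7.26 × 10⁻¹²) = 0.14463 × 10⁹ Ω

0.145 gigaohms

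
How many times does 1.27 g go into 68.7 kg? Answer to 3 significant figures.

54100

(68.7e3) / (1.27) = 54.09e3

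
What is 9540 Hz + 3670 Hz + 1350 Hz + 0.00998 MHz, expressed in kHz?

24.54 kHz

In kHz:
  9540 Hz = 9540 × 10^-3 kHz = 9.54
  3670 Hz = 3670 × 10^-3 kHz = 3.67
  1350 Hz = 1350 × 10^-3 kHz = 1.35
  0.00998 MHz = 0.00998 × 10^3 kHz = 9.98
Sum: 9.54 + 3.67 + 1.35 + 9.98 = 24.54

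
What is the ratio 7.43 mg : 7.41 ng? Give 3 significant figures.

1000000

(7.43e-3) / (7.41e-9) = 1.003e6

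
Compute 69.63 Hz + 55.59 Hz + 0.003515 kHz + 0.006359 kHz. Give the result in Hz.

In Hz:
  69.63 Hz → 69.63
  55.59 Hz → 55.59
  0.003515 kHz = 0.003515 × 10^3 Hz = 3.515
  0.006359 kHz = 0.006359 × 10^3 Hz = 6.359
Sum: 69.63 + 55.59 + 3.515 + 6.359 = 135.094

135.094 Hz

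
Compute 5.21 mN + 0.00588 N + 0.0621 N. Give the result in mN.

In mN:
  5.21 mN → 5.21
  0.00588 N = 0.00588 × 10³ mN = 5.88
  0.0621 N = 0.0621 × 10³ mN = 62.1
Sum: 5.21 + 5.88 + 62.1 = 73.19

73.19 mN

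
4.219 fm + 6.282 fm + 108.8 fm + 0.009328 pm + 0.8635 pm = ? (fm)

992.129 fm

In fm:
  4.219 fm → 4.219
  6.282 fm → 6.282
  108.8 fm → 108.8
  0.009328 pm = 0.009328 × 10³ fm = 9.328
  0.8635 pm = 0.8635 × 10³ fm = 863.5
Sum: 4.219 + 6.282 + 108.8 + 9.328 + 863.5 = 992.129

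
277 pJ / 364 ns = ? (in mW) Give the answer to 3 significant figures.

(277e-12) / (364e-9) = 0.76099e-3 W

0.761 mW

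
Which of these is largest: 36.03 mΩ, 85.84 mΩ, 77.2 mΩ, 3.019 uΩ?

36.03 mΩ = 0.03603 Ω
85.84 mΩ = 0.08584 Ω
77.2 mΩ = 0.0772 Ω
3.019 uΩ = 0.000003019 Ω

85.84 mΩ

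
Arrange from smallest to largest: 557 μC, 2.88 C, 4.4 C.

557 μC = 0.000557 C
2.88 C = 2.88 C
4.4 C = 4.4 C

557 μC < 2.88 C < 4.4 C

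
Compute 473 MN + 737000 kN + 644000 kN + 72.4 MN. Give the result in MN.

In MN:
  473 MN → 473
  737000 kN = 737000 × 10⁻³ MN = 737
  644000 kN = 644000 × 10⁻³ MN = 644
  72.4 MN → 72.4
Sum: 473 + 737 + 644 + 72.4 = 1926.4

1926.4 MN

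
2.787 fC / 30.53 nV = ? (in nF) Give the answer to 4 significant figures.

91.29 nF

(2.787 × 10⁻¹⁵) / (30.53 × 10⁻⁹) = 0.0912873 × 10⁻⁶ F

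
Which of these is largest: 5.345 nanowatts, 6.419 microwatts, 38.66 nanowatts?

5.345 nanowatts = 0.000000005345 watts
6.419 microwatts = 0.000006419 watts
38.66 nanowatts = 0.00000003866 watts

6.419 microwatts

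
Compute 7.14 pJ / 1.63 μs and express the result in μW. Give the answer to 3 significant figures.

4.38 μW

(7.14 × 10^-12) / (1.63 × 10^-6) = 4.3804 × 10^-6 W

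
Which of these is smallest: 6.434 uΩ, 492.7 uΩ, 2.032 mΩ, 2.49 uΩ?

2.49 uΩ

6.434 uΩ = 0.000006434 Ω
492.7 uΩ = 0.0004927 Ω
2.032 mΩ = 0.002032 Ω
2.49 uΩ = 0.00000249 Ω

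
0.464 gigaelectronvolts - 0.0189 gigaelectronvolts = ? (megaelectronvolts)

In megaelectronvolts:
  0.464 gigaelectronvolts = 0.464 × 10^3 megaelectronvolts = 464
  0.0189 gigaelectronvolts = 0.0189 × 10^3 megaelectronvolts = 18.9
Difference: 464 - 18.9 = 445.1

445.1 megaelectronvolts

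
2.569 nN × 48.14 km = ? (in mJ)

0.12367166 mJ

2.569 × 10^-9 × 48.14 × 10^3 = 123.67166 × 10^-6 J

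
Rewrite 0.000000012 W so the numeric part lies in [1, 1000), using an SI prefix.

12 nW

= 12 × 10^-9 W; 10^-9 is nano.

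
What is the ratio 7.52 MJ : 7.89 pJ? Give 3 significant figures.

953000000000000000

(7.52e6) / (7.89e-12) = 0.9531e18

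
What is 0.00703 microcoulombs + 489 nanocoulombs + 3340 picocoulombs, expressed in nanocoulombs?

499.37 nanocoulombs

In nanocoulombs:
  0.00703 microcoulombs = 0.00703 × 10^3 nanocoulombs = 7.03
  489 nanocoulombs → 489
  3340 picocoulombs = 3340 × 10^-3 nanocoulombs = 3.34
Sum: 7.03 + 489 + 3.34 = 499.37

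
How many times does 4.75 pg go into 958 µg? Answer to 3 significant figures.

(958e-6) / (4.75e-12) = 201.7e6

202000000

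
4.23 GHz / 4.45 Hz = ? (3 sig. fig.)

(4.23e9) / (4.45) = 0.9506e9

951000000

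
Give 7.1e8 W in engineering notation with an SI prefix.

710 MW

= 710e6 W; 1e6 is mega.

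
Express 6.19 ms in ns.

milli = 10⁻³, nano = 10⁻⁹; factor is 10⁶.
6.19 × 10⁶ = 6190000

6190000 ns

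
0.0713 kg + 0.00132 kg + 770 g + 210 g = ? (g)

1052.62 g

In g:
  0.0713 kg = 0.0713 × 10³ g = 71.3
  0.00132 kg = 0.00132 × 10³ g = 1.32
  770 g → 770
  210 g → 210
Sum: 71.3 + 1.32 + 770 + 210 = 1052.62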